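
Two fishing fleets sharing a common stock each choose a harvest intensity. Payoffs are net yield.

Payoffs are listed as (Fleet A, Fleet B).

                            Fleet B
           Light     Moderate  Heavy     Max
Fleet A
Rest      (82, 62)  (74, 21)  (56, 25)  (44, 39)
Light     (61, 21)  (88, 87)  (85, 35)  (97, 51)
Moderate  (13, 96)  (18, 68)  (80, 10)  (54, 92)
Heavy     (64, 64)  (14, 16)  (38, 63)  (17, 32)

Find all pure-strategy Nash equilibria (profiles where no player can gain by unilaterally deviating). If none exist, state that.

Pure-strategy Nash equilibria: (Rest, Light); (Light, Moderate)

For each player, find the best response to each opponent profile; mutual best responses are the pure NE.
Fleet A against Light: payoffs 82, 61, 13, 64 → best response Rest.
Fleet A against Moderate: payoffs 74, 88, 18, 14 → best response Light.
Fleet A against Heavy: payoffs 56, 85, 80, 38 → best response Light.
Fleet A against Max: payoffs 44, 97, 54, 17 → best response Light.
Fleet B against Rest: payoffs 62, 21, 25, 39 → best response Light.
Fleet B against Light: payoffs 21, 87, 35, 51 → best response Moderate.
Fleet B against Moderate: payoffs 96, 68, 10, 92 → best response Light.
Fleet B against Heavy: payoffs 64, 16, 63, 32 → best response Light.
Mutual best responses: (Rest, Light); (Light, Moderate).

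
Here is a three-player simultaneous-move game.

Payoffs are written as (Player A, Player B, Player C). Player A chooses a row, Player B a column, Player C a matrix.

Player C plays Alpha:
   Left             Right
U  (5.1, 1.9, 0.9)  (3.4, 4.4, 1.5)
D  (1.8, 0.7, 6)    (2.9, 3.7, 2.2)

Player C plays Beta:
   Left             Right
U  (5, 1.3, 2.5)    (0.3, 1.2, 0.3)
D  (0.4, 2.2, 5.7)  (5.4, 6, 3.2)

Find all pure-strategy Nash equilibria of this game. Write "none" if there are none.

For each player, find the best response to each opponent profile; mutual best responses are the pure NE.
Player A against (Left, Alpha): payoffs 5.1, 1.8 → best response U.
Player A against (Left, Beta): payoffs 5, 0.4 → best response U.
Player A against (Right, Alpha): payoffs 3.4, 2.9 → best response U.
Player A against (Right, Beta): payoffs 0.3, 5.4 → best response D.
Player B against (U, Alpha): payoffs 1.9, 4.4 → best response Right.
Player B against (U, Beta): payoffs 1.3, 1.2 → best response Left.
Player B against (D, Alpha): payoffs 0.7, 3.7 → best response Right.
Player B against (D, Beta): payoffs 2.2, 6 → best response Right.
Player C against (U, Left): payoffs 0.9, 2.5 → best response Beta.
Player C against (U, Right): payoffs 1.5, 0.3 → best response Alpha.
Player C against (D, Left): payoffs 6, 5.7 → best response Alpha.
Player C against (D, Right): payoffs 2.2, 3.2 → best response Beta.
Mutual best responses: (U, Left, Beta); (U, Right, Alpha); (D, Right, Beta).

The pure Nash equilibria are (U, Left, Beta), (U, Right, Alpha), (D, Right, Beta).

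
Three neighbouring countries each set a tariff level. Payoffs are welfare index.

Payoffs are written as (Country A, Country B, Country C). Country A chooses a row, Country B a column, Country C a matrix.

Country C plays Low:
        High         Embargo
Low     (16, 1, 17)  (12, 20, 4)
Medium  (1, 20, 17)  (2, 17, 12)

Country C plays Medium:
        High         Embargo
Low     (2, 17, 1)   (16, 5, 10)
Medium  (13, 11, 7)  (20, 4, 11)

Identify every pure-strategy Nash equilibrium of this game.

No pure-strategy Nash equilibrium.

Country A against (High, Low): payoffs 16, 1 → best response Low.
Country A against (High, Medium): payoffs 2, 13 → best response Medium.
Country A against (Embargo, Low): payoffs 12, 2 → best response Low.
Country A against (Embargo, Medium): payoffs 16, 20 → best response Medium.
Country B against (Low, Low): payoffs 1, 20 → best response Embargo.
Country B against (Low, Medium): payoffs 17, 5 → best response High.
Country B against (Medium, Low): payoffs 20, 17 → best response High.
Country B against (Medium, Medium): payoffs 11, 4 → best response High.
Country C against (Low, High): payoffs 17, 1 → best response Low.
Country C against (Low, Embargo): payoffs 4, 10 → best response Medium.
Country C against (Medium, High): payoffs 17, 7 → best response Low.
Country C against (Medium, Embargo): payoffs 12, 11 → best response Low.
No profile is a mutual best response for all players.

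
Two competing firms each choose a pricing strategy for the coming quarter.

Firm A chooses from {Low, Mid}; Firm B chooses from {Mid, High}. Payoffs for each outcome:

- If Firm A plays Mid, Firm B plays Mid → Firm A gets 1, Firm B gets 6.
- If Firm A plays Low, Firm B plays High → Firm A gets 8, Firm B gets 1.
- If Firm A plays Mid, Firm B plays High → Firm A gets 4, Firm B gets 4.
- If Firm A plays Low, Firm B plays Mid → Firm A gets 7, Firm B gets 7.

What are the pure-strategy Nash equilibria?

The unique pure-strategy Nash equilibrium is (Low, Mid).

(Low, Mid): Firm A gets 7, best alternative 1; Firm B gets 7, best alternative 1. No profitable deviation — NE.
(Low, High): Firm B can switch to Mid (1 → 7). Not NE.
(Mid, Mid): Firm A can switch to Low (1 → 7). Not NE.
(Mid, High): Firm A can switch to Low (4 → 8). Not NE.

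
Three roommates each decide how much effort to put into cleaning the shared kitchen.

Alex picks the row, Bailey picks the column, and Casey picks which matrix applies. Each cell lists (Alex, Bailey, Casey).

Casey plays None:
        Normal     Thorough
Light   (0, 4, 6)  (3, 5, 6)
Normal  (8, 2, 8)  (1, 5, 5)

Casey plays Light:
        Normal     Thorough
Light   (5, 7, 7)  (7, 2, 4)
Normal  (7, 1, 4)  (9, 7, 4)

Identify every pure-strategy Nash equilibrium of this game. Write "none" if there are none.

Pure NE: (Light, Thorough, None)

For each strategy profile, look for a profitable unilateral deviation.
(Light, Normal, None): Alex can switch to Normal (0 → 8). Not NE.
(Light, Normal, Light): Alex can switch to Normal (5 → 7). Not NE.
(Light, Thorough, None): Alex gets 3, best alternative 1; Bailey gets 5, best alternative 4; Casey gets 6, best alternative 4. No profitable deviation — NE.
(Light, Thorough, Light): Alex can switch to Normal (7 → 9). Not NE.
(Normal, Normal, None): Bailey can switch to Thorough (2 → 5). Not NE.
(Normal, Normal, Light): Bailey can switch to Thorough (1 → 7). Not NE.
(Normal, Thorough, None): Alex can switch to Light (1 → 3). Not NE.
(Normal, Thorough, Light): Casey can switch to None (4 → 5). Not NE.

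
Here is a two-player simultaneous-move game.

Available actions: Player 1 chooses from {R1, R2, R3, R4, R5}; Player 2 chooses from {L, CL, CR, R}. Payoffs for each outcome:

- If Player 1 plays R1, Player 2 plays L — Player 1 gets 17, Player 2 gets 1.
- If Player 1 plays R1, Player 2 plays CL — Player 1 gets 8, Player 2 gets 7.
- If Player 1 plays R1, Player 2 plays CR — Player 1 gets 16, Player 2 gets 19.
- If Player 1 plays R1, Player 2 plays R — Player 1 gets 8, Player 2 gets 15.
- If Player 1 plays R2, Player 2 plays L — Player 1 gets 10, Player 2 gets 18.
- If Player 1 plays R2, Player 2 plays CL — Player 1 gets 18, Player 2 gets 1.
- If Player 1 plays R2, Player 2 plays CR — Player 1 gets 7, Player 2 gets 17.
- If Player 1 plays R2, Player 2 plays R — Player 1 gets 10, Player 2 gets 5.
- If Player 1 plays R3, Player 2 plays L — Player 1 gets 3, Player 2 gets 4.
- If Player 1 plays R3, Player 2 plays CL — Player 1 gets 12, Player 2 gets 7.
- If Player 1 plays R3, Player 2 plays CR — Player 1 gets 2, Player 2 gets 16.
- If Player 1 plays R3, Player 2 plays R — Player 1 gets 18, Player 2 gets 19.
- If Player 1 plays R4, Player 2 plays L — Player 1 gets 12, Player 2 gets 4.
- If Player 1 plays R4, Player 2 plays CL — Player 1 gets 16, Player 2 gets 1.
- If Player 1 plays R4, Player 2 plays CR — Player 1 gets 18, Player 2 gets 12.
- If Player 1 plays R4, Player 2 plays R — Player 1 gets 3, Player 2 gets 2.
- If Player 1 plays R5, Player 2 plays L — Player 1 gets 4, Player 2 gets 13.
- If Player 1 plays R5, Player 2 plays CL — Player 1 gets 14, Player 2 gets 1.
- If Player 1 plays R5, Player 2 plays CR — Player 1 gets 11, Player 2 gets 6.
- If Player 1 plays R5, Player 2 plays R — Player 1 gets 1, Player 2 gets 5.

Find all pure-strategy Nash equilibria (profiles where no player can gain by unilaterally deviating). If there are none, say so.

(R3, R), (R4, CR)

For each player, find the best response to each opponent profile; mutual best responses are the pure NE.
Player 1 against L: payoffs 17, 10, 3, 12, 4 → best response R1.
Player 1 against CL: payoffs 8, 18, 12, 16, 14 → best response R2.
Player 1 against CR: payoffs 16, 7, 2, 18, 11 → best response R4.
Player 1 against R: payoffs 8, 10, 18, 3, 1 → best response R3.
Player 2 against R1: payoffs 1, 7, 19, 15 → best response CR.
Player 2 against R2: payoffs 18, 1, 17, 5 → best response L.
Player 2 against R3: payoffs 4, 7, 16, 19 → best response R.
Player 2 against R4: payoffs 4, 1, 12, 2 → best response CR.
Player 2 against R5: payoffs 13, 1, 6, 5 → best response L.
Mutual best responses: (R3, R); (R4, CR).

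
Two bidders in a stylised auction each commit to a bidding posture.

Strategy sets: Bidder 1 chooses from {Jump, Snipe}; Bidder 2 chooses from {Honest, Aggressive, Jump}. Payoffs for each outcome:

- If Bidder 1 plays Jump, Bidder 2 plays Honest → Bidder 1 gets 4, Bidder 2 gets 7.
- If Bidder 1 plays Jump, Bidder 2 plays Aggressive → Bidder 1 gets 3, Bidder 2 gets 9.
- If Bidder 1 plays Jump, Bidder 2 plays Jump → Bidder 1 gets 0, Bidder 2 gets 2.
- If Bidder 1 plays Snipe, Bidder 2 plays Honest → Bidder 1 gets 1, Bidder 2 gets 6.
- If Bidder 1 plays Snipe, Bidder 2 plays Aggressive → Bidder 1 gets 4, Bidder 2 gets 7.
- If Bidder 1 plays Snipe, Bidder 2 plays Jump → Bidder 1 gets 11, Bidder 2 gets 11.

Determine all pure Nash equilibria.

The unique pure-strategy Nash equilibrium is (Snipe, Jump).

(Jump, Honest): Bidder 2 can switch to Aggressive (7 → 9). Not NE.
(Jump, Aggressive): Bidder 1 can switch to Snipe (3 → 4). Not NE.
(Jump, Jump): Bidder 1 can switch to Snipe (0 → 11). Not NE.
(Snipe, Honest): Bidder 1 can switch to Jump (1 → 4). Not NE.
(Snipe, Aggressive): Bidder 2 can switch to Jump (7 → 11). Not NE.
(Snipe, Jump): Bidder 1 gets 11, best alternative 0; Bidder 2 gets 11, best alternative 7. No profitable deviation — NE.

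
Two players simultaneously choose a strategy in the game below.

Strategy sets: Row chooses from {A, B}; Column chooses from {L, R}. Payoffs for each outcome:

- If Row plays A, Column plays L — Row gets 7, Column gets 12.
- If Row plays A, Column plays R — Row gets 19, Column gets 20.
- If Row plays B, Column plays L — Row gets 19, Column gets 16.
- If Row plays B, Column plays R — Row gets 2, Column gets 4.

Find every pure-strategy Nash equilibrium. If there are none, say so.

For each player, find the best response to each opponent profile; mutual best responses are the pure NE.
Row against L: payoffs 7, 19 → best response B.
Row against R: payoffs 19, 2 → best response A.
Column against A: payoffs 12, 20 → best response R.
Column against B: payoffs 16, 4 → best response L.
Mutual best responses: (A, R); (B, L).

Pure-strategy Nash equilibria: (A, R); (B, L)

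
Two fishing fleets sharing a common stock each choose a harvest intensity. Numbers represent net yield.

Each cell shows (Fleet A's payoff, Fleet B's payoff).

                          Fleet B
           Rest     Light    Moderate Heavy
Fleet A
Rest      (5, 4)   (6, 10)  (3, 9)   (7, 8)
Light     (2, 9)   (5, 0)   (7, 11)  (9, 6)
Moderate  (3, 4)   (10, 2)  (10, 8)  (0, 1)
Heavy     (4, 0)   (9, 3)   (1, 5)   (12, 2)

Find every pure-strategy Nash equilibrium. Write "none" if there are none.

The unique pure-strategy Nash equilibrium is (Moderate, Moderate).

For each strategy profile, look for a profitable unilateral deviation.
(Rest, Rest): Fleet B can switch to Light (4 → 10). Not NE.
(Rest, Light): Fleet A can switch to Moderate (6 → 10). Not NE.
(Rest, Moderate): Fleet A can switch to Light (3 → 7). Not NE.
(Rest, Heavy): Fleet A can switch to Light (7 → 9). Not NE.
(Light, Rest): Fleet A can switch to Rest (2 → 5). Not NE.
(Light, Light): Fleet A can switch to Rest (5 → 6). Not NE.
(Light, Moderate): Fleet A can switch to Moderate (7 → 10). Not NE.
(Light, Heavy): Fleet A can switch to Heavy (9 → 12). Not NE.
(Moderate, Rest): Fleet A can switch to Rest (3 → 5). Not NE.
(Moderate, Light): Fleet B can switch to Rest (2 → 4). Not NE.
(Moderate, Moderate): Fleet A gets 10, best alternative 7; Fleet B gets 8, best alternative 4. No profitable deviation — NE.
(Moderate, Heavy): Fleet A can switch to Rest (0 → 7). Not NE.
(Heavy, Rest): Fleet A can switch to Rest (4 → 5). Not NE.
(The remaining 3 profiles each have a profitable deviation by the same check.)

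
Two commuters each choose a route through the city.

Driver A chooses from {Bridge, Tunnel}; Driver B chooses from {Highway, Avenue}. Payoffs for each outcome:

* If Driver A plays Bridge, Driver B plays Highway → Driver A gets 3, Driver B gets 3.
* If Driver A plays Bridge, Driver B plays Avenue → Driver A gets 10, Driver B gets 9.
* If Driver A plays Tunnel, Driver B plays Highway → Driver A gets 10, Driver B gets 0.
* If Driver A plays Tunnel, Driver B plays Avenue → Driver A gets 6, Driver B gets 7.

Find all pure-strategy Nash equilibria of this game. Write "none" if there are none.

Mark each player's best response to every combination of opponents' strategies; a profile where every player is best-responding is a pure Nash equilibrium.
Driver A against Highway: payoffs 3, 10 → best response Tunnel.
Driver A against Avenue: payoffs 10, 6 → best response Bridge.
Driver B against Bridge: payoffs 3, 9 → best response Avenue.
Driver B against Tunnel: payoffs 0, 7 → best response Avenue.
Mutual best responses: (Bridge, Avenue).

(Bridge, Avenue)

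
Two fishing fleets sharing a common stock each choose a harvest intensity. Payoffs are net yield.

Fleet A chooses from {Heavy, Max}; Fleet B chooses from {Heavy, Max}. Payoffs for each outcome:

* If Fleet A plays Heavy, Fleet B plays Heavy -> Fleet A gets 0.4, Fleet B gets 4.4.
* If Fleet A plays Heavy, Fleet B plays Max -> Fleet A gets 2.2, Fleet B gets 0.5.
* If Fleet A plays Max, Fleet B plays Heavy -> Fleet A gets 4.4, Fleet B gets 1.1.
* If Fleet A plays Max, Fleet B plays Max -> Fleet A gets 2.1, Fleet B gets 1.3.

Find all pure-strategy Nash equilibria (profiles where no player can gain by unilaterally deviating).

(Heavy, Heavy): Fleet A can switch to Max (0.4 → 4.4). Not NE.
(Heavy, Max): Fleet B can switch to Heavy (0.5 → 4.4). Not NE.
(Max, Heavy): Fleet B can switch to Max (1.1 → 1.3). Not NE.
(Max, Max): Fleet A can switch to Heavy (2.1 → 2.2). Not NE.

none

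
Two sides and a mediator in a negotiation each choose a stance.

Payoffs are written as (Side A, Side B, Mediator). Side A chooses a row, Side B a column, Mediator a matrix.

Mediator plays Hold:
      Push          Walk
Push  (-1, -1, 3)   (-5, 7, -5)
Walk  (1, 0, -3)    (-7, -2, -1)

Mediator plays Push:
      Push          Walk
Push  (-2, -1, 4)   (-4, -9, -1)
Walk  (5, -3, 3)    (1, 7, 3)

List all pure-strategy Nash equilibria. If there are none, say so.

Pure NE: (Walk, Walk, Push)

Side A against (Push, Hold): payoffs -1, 1 → best response Walk.
Side A against (Push, Push): payoffs -2, 5 → best response Walk.
Side A against (Walk, Hold): payoffs -5, -7 → best response Push.
Side A against (Walk, Push): payoffs -4, 1 → best response Walk.
Side B against (Push, Hold): payoffs -1, 7 → best response Walk.
Side B against (Push, Push): payoffs -1, -9 → best response Push.
Side B against (Walk, Hold): payoffs 0, -2 → best response Push.
Side B against (Walk, Push): payoffs -3, 7 → best response Walk.
Mediator against (Push, Push): payoffs 3, 4 → best response Push.
Mediator against (Push, Walk): payoffs -5, -1 → best response Push.
Mediator against (Walk, Push): payoffs -3, 3 → best response Push.
Mediator against (Walk, Walk): payoffs -1, 3 → best response Push.
Mutual best responses: (Walk, Walk, Push).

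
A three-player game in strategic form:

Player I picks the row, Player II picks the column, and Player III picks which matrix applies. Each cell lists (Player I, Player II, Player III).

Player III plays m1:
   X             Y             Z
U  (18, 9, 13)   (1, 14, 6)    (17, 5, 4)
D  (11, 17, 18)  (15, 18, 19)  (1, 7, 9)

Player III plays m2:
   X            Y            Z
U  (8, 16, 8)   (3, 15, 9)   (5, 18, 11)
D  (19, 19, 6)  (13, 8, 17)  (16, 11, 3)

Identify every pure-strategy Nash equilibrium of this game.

(D, Y, m1)

Player I against (X, m1): payoffs 18, 11 → best response U.
Player I against (X, m2): payoffs 8, 19 → best response D.
Player I against (Y, m1): payoffs 1, 15 → best response D.
Player I against (Y, m2): payoffs 3, 13 → best response D.
Player I against (Z, m1): payoffs 17, 1 → best response U.
Player I against (Z, m2): payoffs 5, 16 → best response D.
Player II against (U, m1): payoffs 9, 14, 5 → best response Y.
Player II against (U, m2): payoffs 16, 15, 18 → best response Z.
Player II against (D, m1): payoffs 17, 18, 7 → best response Y.
Player II against (D, m2): payoffs 19, 8, 11 → best response X.
Player III against (U, X): payoffs 13, 8 → best response m1.
Player III against (U, Y): payoffs 6, 9 → best response m2.
Player III against (U, Z): payoffs 4, 11 → best response m2.
Player III against (D, X): payoffs 18, 6 → best response m1.
Player III against (D, Y): payoffs 19, 17 → best response m1.
Player III against (D, Z): payoffs 9, 3 → best response m1.
Mutual best responses: (D, Y, m1).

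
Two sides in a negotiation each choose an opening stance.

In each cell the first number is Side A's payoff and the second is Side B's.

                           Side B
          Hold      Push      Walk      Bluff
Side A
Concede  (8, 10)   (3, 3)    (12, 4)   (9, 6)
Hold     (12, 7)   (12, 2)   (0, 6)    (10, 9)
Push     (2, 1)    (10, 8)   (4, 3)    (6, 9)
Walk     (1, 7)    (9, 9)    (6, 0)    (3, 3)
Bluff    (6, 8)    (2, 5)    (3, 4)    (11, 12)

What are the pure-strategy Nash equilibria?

(Concede, Hold): Side A can switch to Hold (8 → 12). Not NE.
(Concede, Push): Side A can switch to Hold (3 → 12). Not NE.
(Concede, Walk): Side B can switch to Hold (4 → 10). Not NE.
(Concede, Bluff): Side A can switch to Hold (9 → 10). Not NE.
(Hold, Hold): Side B can switch to Bluff (7 → 9). Not NE.
(Hold, Push): Side B can switch to Hold (2 → 7). Not NE.
(Bluff, Bluff): Side A gets 11, best alternative 10; Side B gets 12, best alternative 8. No profitable deviation — NE.
(The remaining 13 profiles each have a profitable deviation by the same check.)

The unique pure-strategy Nash equilibrium is (Bluff, Bluff).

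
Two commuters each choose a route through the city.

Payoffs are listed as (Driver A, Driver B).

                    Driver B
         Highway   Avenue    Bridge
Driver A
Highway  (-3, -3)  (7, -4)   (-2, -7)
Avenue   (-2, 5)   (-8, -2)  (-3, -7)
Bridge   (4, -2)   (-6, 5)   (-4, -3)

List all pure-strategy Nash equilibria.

Driver A against Highway: payoffs -3, -2, 4 → best response Bridge.
Driver A against Avenue: payoffs 7, -8, -6 → best response Highway.
Driver A against Bridge: payoffs -2, -3, -4 → best response Highway.
Driver B against Highway: payoffs -3, -4, -7 → best response Highway.
Driver B against Avenue: payoffs 5, -2, -7 → best response Highway.
Driver B against Bridge: payoffs -2, 5, -3 → best response Avenue.
No profile is a mutual best response for all players.

There is no pure-strategy Nash equilibrium.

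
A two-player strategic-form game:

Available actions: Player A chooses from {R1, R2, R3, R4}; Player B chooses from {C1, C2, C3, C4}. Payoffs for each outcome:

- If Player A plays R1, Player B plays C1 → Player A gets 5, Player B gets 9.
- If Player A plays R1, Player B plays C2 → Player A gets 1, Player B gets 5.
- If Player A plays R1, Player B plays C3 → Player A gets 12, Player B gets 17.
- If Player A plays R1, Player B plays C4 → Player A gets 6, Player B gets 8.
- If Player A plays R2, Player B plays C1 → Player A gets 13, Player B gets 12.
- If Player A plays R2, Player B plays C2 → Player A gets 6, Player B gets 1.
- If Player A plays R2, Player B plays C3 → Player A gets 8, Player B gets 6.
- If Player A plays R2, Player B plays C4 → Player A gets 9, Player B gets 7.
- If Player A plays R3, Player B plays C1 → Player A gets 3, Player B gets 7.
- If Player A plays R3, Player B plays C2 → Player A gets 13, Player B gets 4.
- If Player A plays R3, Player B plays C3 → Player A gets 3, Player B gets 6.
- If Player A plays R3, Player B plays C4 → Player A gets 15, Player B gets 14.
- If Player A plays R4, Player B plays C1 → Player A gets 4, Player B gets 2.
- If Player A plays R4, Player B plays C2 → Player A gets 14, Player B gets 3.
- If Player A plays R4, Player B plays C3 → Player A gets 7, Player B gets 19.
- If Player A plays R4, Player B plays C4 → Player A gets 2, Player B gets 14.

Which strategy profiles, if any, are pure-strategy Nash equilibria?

Player A against C1: payoffs 5, 13, 3, 4 → best response R2.
Player A against C2: payoffs 1, 6, 13, 14 → best response R4.
Player A against C3: payoffs 12, 8, 3, 7 → best response R1.
Player A against C4: payoffs 6, 9, 15, 2 → best response R3.
Player B against R1: payoffs 9, 5, 17, 8 → best response C3.
Player B against R2: payoffs 12, 1, 6, 7 → best response C1.
Player B against R3: payoffs 7, 4, 6, 14 → best response C4.
Player B against R4: payoffs 2, 3, 19, 14 → best response C3.
Mutual best responses: (R1, C3); (R2, C1); (R3, C4).

The pure Nash equilibria are (R1, C3); (R2, C1); (R3, C4).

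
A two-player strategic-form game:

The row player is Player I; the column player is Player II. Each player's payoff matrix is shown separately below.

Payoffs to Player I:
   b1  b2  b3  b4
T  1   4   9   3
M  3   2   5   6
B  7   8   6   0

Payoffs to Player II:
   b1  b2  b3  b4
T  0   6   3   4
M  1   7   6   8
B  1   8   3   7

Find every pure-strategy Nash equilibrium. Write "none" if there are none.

For each player, find the best response to each opponent profile; mutual best responses are the pure NE.
Player I against b1: payoffs 1, 3, 7 → best response B.
Player I against b2: payoffs 4, 2, 8 → best response B.
Player I against b3: payoffs 9, 5, 6 → best response T.
Player I against b4: payoffs 3, 6, 0 → best response M.
Player II against T: payoffs 0, 6, 3, 4 → best response b2.
Player II against M: payoffs 1, 7, 6, 8 → best response b4.
Player II against B: payoffs 1, 8, 3, 7 → best response b2.
Mutual best responses: (M, b4); (B, b2).

The pure Nash equilibria are (M, b4), (B, b2).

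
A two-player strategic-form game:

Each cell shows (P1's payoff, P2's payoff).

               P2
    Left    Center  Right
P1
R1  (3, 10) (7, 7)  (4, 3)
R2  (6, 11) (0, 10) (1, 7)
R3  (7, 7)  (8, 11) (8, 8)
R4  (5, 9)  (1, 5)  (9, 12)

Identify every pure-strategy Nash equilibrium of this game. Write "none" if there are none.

(R3, Center) and (R4, Right)

(R1, Left): P1 can switch to R2 (3 → 6). Not NE.
(R1, Center): P1 can switch to R3 (7 → 8). Not NE.
(R1, Right): P1 can switch to R3 (4 → 8). Not NE.
(R2, Left): P1 can switch to R3 (6 → 7). Not NE.
(R2, Center): P1 can switch to R1 (0 → 7). Not NE.
(R2, Right): P1 can switch to R1 (1 → 4). Not NE.
(R3, Left): P2 can switch to Center (7 → 11). Not NE.
(R3, Center): P1 gets 8, best alternative 7; P2 gets 11, best alternative 8. No profitable deviation — NE.
(R3, Right): P1 can switch to R4 (8 → 9). Not NE.
(R4, Right): P1 gets 9, best alternative 8; P2 gets 12, best alternative 9. No profitable deviation — NE.
(The remaining 2 profiles each have a profitable deviation by the same check.)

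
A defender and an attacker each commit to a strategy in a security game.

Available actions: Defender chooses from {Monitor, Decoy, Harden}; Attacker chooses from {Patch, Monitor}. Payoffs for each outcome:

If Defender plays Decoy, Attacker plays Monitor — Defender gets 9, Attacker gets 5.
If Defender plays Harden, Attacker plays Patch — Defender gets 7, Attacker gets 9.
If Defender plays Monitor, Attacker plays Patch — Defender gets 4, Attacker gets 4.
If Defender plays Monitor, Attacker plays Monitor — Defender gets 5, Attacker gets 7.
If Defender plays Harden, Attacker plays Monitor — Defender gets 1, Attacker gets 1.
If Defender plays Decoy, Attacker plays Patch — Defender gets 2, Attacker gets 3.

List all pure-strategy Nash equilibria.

Defender against Patch: payoffs 4, 2, 7 → best response Harden.
Defender against Monitor: payoffs 5, 9, 1 → best response Decoy.
Attacker against Monitor: payoffs 4, 7 → best response Monitor.
Attacker against Decoy: payoffs 3, 5 → best response Monitor.
Attacker against Harden: payoffs 9, 1 → best response Patch.
Mutual best responses: (Decoy, Monitor); (Harden, Patch).

The pure Nash equilibria are (Decoy, Monitor) and (Harden, Patch).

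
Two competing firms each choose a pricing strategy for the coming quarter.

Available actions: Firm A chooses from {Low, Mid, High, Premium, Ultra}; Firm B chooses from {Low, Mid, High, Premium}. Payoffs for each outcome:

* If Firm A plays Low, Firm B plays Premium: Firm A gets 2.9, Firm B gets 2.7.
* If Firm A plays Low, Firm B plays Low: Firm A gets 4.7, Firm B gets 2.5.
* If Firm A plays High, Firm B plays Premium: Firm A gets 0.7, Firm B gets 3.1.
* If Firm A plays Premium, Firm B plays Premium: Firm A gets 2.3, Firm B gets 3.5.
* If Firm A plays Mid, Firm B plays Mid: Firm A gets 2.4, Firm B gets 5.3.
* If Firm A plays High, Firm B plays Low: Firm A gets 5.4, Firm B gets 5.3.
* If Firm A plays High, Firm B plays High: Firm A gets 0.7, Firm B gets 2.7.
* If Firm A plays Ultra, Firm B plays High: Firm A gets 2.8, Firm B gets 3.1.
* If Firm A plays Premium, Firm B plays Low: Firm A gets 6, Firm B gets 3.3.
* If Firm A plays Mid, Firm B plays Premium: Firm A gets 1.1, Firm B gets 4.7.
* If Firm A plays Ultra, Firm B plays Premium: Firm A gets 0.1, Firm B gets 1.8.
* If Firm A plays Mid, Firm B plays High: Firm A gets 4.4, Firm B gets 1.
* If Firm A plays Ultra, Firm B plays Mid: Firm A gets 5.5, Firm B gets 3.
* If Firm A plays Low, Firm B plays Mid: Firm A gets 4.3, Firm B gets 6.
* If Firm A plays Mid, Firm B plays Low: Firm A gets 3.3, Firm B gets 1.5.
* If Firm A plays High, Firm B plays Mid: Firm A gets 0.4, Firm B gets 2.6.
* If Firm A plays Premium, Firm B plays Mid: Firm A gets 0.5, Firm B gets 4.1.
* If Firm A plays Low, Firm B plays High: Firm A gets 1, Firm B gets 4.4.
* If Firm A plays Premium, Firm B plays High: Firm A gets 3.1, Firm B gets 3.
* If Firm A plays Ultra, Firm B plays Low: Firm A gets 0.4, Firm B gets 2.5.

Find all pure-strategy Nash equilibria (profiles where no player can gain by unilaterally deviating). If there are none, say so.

(Low, Low): Firm A can switch to High (4.7 → 5.4). Not NE.
(Low, Mid): Firm A can switch to Ultra (4.3 → 5.5). Not NE.
(Low, High): Firm A can switch to Mid (1 → 4.4). Not NE.
(Low, Premium): Firm B can switch to Mid (2.7 → 6). Not NE.
(Mid, Low): Firm A can switch to Low (3.3 → 4.7). Not NE.
(Mid, Mid): Firm A can switch to Low (2.4 → 4.3). Not NE.
(Mid, High): Firm B can switch to Low (1 → 1.5). Not NE.
(Mid, Premium): Firm A can switch to Low (1.1 → 2.9). Not NE.
(High, Low): Firm A can switch to Premium (5.4 → 6). Not NE.
(High, Mid): Firm A can switch to Low (0.4 → 4.3). Not NE.
(The remaining 10 profiles each have a profitable deviation by the same check.)

none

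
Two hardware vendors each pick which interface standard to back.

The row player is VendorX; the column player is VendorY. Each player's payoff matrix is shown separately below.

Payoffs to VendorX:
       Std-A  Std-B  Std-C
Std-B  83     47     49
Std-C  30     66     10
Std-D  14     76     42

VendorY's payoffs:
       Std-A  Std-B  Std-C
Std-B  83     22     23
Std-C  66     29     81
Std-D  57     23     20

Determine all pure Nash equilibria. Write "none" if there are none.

Check each profile: it is a Nash equilibrium iff no player can strictly gain by switching unilaterally.
(Std-B, Std-A): VendorX gets 83, best alternative 30; VendorY gets 83, best alternative 23. No profitable deviation — NE.
(Std-B, Std-B): VendorX can switch to Std-C (47 → 66). Not NE.
(Std-B, Std-C): VendorY can switch to Std-A (23 → 83). Not NE.
(Std-C, Std-A): VendorX can switch to Std-B (30 → 83). Not NE.
(Std-C, Std-B): VendorX can switch to Std-D (66 → 76). Not NE.
(Std-C, Std-C): VendorX can switch to Std-B (10 → 49). Not NE.
(Std-D, Std-A): VendorX can switch to Std-B (14 → 83). Not NE.
(Std-D, Std-B): VendorY can switch to Std-A (23 → 57). Not NE.
(Std-D, Std-C): VendorX can switch to Std-B (42 → 49). Not NE.

Pure NE: (Std-B, Std-A)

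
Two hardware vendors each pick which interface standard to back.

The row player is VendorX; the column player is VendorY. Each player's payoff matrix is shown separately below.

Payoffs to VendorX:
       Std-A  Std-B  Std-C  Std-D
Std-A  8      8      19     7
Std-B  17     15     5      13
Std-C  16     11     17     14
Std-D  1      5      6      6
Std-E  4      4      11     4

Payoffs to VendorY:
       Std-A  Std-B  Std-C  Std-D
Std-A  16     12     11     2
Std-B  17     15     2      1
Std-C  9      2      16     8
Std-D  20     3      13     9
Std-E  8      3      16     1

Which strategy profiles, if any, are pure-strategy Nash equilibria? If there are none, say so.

VendorX against Std-A: payoffs 8, 17, 16, 1, 4 → best response Std-B.
VendorX against Std-B: payoffs 8, 15, 11, 5, 4 → best response Std-B.
VendorX against Std-C: payoffs 19, 5, 17, 6, 11 → best response Std-A.
VendorX against Std-D: payoffs 7, 13, 14, 6, 4 → best response Std-C.
VendorY against Std-A: payoffs 16, 12, 11, 2 → best response Std-A.
VendorY against Std-B: payoffs 17, 15, 2, 1 → best response Std-A.
VendorY against Std-C: payoffs 9, 2, 16, 8 → best response Std-C.
VendorY against Std-D: payoffs 20, 3, 13, 9 → best response Std-A.
VendorY against Std-E: payoffs 8, 3, 16, 1 → best response Std-C.
Mutual best responses: (Std-B, Std-A).

The unique pure-strategy Nash equilibrium is (Std-B, Std-A).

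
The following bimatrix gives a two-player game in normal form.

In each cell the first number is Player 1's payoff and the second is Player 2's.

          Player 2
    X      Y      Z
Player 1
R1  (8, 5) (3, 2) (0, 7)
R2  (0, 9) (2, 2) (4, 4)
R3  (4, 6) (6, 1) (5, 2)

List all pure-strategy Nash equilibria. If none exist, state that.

No pure-strategy Nash equilibrium.

Mark each player's best response to every combination of opponents' strategies; a profile where every player is best-responding is a pure Nash equilibrium.
Player 1 against X: payoffs 8, 0, 4 → best response R1.
Player 1 against Y: payoffs 3, 2, 6 → best response R3.
Player 1 against Z: payoffs 0, 4, 5 → best response R3.
Player 2 against R1: payoffs 5, 2, 7 → best response Z.
Player 2 against R2: payoffs 9, 2, 4 → best response X.
Player 2 against R3: payoffs 6, 1, 2 → best response X.
No profile is a mutual best response for all players.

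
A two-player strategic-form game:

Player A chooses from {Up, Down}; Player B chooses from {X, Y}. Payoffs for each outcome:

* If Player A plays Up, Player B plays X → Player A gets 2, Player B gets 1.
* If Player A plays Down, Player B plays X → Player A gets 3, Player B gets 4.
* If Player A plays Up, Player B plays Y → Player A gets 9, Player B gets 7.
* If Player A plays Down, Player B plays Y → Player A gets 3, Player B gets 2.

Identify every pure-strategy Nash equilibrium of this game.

(Up, X): Player A can switch to Down (2 → 3). Not NE.
(Up, Y): Player A gets 9, best alternative 3; Player B gets 7, best alternative 1. No profitable deviation — NE.
(Down, X): Player A gets 3, best alternative 2; Player B gets 4, best alternative 2. No profitable deviation — NE.
(Down, Y): Player A can switch to Up (3 → 9). Not NE.

(Up, Y) and (Down, X)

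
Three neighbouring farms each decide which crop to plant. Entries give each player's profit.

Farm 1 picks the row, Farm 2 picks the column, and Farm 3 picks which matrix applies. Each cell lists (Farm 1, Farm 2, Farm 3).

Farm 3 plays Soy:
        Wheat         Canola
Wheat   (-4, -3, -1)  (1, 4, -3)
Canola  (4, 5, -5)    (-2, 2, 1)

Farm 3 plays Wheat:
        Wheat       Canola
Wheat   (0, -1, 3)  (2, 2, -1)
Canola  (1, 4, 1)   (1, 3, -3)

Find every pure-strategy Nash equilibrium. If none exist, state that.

Farm 1 against (Wheat, Soy): payoffs -4, 4 → best response Canola.
Farm 1 against (Wheat, Wheat): payoffs 0, 1 → best response Canola.
Farm 1 against (Canola, Soy): payoffs 1, -2 → best response Wheat.
Farm 1 against (Canola, Wheat): payoffs 2, 1 → best response Wheat.
Farm 2 against (Wheat, Soy): payoffs -3, 4 → best response Canola.
Farm 2 against (Wheat, Wheat): payoffs -1, 2 → best response Canola.
Farm 2 against (Canola, Soy): payoffs 5, 2 → best response Wheat.
Farm 2 against (Canola, Wheat): payoffs 4, 3 → best response Wheat.
Farm 3 against (Wheat, Wheat): payoffs -1, 3 → best response Wheat.
Farm 3 against (Wheat, Canola): payoffs -3, -1 → best response Wheat.
Farm 3 against (Canola, Wheat): payoffs -5, 1 → best response Wheat.
Farm 3 against (Canola, Canola): payoffs 1, -3 → best response Soy.
Mutual best responses: (Wheat, Canola, Wheat); (Canola, Wheat, Wheat).

Pure-strategy Nash equilibria: (Wheat, Canola, Wheat), (Canola, Wheat, Wheat)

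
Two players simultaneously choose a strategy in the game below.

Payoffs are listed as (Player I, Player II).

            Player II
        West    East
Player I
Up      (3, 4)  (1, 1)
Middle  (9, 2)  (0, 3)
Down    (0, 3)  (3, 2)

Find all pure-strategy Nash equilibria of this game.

For each strategy profile, look for a profitable unilateral deviation.
(Up, West): Player I can switch to Middle (3 → 9). Not NE.
(Up, East): Player I can switch to Down (1 → 3). Not NE.
(Middle, West): Player II can switch to East (2 → 3). Not NE.
(Middle, East): Player I can switch to Up (0 → 1). Not NE.
(Down, West): Player I can switch to Up (0 → 3). Not NE.
(Down, East): Player II can switch to West (2 → 3). Not NE.

No pure-strategy Nash equilibrium.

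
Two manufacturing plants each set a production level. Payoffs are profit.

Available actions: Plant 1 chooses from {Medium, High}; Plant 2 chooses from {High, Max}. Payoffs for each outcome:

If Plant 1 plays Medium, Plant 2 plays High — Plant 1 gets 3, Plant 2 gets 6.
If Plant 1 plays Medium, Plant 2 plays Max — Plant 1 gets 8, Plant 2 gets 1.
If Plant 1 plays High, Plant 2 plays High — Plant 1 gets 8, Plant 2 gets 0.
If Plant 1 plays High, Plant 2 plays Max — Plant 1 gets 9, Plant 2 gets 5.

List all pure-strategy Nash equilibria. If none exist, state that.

Plant 1 against High: payoffs 3, 8 → best response High.
Plant 1 against Max: payoffs 8, 9 → best response High.
Plant 2 against Medium: payoffs 6, 1 → best response High.
Plant 2 against High: payoffs 0, 5 → best response Max.
Mutual best responses: (High, Max).

The unique pure-strategy Nash equilibrium is (High, Max).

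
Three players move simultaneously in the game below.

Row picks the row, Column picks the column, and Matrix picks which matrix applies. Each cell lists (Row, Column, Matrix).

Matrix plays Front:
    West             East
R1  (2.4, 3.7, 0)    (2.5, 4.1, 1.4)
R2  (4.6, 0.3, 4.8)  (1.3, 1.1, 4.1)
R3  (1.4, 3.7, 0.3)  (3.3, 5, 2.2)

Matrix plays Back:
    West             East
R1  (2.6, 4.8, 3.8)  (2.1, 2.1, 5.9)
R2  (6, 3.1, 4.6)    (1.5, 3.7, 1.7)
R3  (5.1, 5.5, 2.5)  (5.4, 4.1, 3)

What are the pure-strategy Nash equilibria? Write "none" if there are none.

none

Check each profile: it is a Nash equilibrium iff no player can strictly gain by switching unilaterally.
(R1, West, Front): Row can switch to R2 (2.4 → 4.6). Not NE.
(R1, West, Back): Row can switch to R2 (2.6 → 6). Not NE.
(R1, East, Front): Row can switch to R3 (2.5 → 3.3). Not NE.
(R1, East, Back): Row can switch to R3 (2.1 → 5.4). Not NE.
(R2, West, Front): Column can switch to East (0.3 → 1.1). Not NE.
(R2, West, Back): Column can switch to East (3.1 → 3.7). Not NE.
(The remaining 6 profiles each have a profitable deviation by the same check.)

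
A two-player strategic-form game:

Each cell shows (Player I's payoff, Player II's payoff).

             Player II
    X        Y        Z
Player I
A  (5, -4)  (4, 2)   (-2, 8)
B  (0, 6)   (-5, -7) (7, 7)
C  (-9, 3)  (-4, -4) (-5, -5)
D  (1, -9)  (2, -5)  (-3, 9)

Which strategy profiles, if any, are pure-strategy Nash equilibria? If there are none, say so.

Pure NE: (B, Z)

For each player, find the best response to each opponent profile; mutual best responses are the pure NE.
Player I against X: payoffs 5, 0, -9, 1 → best response A.
Player I against Y: payoffs 4, -5, -4, 2 → best response A.
Player I against Z: payoffs -2, 7, -5, -3 → best response B.
Player II against A: payoffs -4, 2, 8 → best response Z.
Player II against B: payoffs 6, -7, 7 → best response Z.
Player II against C: payoffs 3, -4, -5 → best response X.
Player II against D: payoffs -9, -5, 9 → best response Z.
Mutual best responses: (B, Z).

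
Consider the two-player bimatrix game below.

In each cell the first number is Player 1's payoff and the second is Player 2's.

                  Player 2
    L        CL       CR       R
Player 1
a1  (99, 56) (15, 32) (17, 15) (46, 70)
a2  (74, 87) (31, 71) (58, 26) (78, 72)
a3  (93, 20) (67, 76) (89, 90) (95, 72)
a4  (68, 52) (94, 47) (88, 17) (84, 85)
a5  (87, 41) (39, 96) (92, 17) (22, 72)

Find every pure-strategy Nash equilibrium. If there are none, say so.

No pure-strategy Nash equilibrium.

Check each profile: it is a Nash equilibrium iff no player can strictly gain by switching unilaterally.
(a1, L): Player 2 can switch to R (56 → 70). Not NE.
(a1, CL): Player 1 can switch to a2 (15 → 31). Not NE.
(a1, CR): Player 1 can switch to a2 (17 → 58). Not NE.
(a1, R): Player 1 can switch to a2 (46 → 78). Not NE.
(a2, L): Player 1 can switch to a1 (74 → 99). Not NE.
(a2, CL): Player 1 can switch to a3 (31 → 67). Not NE.
(a2, CR): Player 1 can switch to a3 (58 → 89). Not NE.
(a2, R): Player 1 can switch to a3 (78 → 95). Not NE.
(The remaining 12 profiles each have a profitable deviation by the same check.)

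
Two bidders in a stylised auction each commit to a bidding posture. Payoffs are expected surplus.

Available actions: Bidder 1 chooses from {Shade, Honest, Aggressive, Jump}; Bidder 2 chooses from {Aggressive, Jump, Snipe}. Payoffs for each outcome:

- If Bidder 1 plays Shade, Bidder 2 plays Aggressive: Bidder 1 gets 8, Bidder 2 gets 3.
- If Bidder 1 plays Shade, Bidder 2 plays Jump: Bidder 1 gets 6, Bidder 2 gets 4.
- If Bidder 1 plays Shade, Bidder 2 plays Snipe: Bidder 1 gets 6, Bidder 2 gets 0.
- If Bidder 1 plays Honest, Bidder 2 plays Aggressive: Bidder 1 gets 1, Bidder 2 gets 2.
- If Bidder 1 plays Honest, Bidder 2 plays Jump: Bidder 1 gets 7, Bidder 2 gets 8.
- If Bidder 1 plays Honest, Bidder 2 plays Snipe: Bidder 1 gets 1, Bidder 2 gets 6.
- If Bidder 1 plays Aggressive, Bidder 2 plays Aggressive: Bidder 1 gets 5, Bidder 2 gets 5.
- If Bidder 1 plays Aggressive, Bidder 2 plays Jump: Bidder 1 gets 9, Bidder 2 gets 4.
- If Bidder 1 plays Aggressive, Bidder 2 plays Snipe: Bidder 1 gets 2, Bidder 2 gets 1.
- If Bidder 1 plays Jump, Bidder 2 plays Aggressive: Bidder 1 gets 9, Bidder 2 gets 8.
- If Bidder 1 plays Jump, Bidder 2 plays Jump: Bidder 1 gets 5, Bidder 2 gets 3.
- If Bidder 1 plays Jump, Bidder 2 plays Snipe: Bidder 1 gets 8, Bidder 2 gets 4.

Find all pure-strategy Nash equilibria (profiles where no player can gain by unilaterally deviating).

(Jump, Aggressive)

(Shade, Aggressive): Bidder 1 can switch to Jump (8 → 9). Not NE.
(Shade, Jump): Bidder 1 can switch to Honest (6 → 7). Not NE.
(Shade, Snipe): Bidder 1 can switch to Jump (6 → 8). Not NE.
(Honest, Aggressive): Bidder 1 can switch to Shade (1 → 8). Not NE.
(Honest, Jump): Bidder 1 can switch to Aggressive (7 → 9). Not NE.
(Honest, Snipe): Bidder 1 can switch to Shade (1 → 6). Not NE.
(Aggressive, Aggressive): Bidder 1 can switch to Shade (5 → 8). Not NE.
(Aggressive, Jump): Bidder 2 can switch to Aggressive (4 → 5). Not NE.
(Jump, Aggressive): Bidder 1 gets 9, best alternative 8; Bidder 2 gets 8, best alternative 4. No profitable deviation — NE.
(The remaining 3 profiles each have a profitable deviation by the same check.)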